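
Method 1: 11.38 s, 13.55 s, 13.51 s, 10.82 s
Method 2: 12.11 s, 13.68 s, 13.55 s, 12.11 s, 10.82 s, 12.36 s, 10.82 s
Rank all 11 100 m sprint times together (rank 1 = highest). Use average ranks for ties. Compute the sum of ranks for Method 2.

Sorted (descending): 13.68, 13.55, 13.55, 13.51, 12.36, 12.11, 12.11, 11.38, 10.82, 10.82, 10.82
The 2 values of 13.55 occupy positions 2–3 → average rank (2+3)/2 = 2.5.
The 2 values of 12.11 occupy positions 6–7 → average rank (6+7)/2 = 6.5.
The 3 values of 10.82 occupy positions 9–11 → average rank 10.
Method 2 values → pooled ranks: 12.11→6.5, 13.68→1, 13.55→2.5, 12.11→6.5, 10.82→10, 12.36→5, 10.82→10
Rank sum = 6.5 + 1 + 2.5 + 6.5 + 10 + 5 + 10 = 41.5

41.5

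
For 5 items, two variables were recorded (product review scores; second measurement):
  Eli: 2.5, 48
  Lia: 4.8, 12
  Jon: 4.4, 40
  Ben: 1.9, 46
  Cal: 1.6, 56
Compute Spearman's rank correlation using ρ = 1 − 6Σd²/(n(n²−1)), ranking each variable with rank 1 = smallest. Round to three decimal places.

Ranks of variable 1: 3, 5, 4, 2, 1
Ranks of variable 2: 4, 1, 2, 3, 5
d = r₁ − r₂: -1, 4, 2, -1, -4
d²: 1, 16, 4, 1, 16; Σd² = 38
ρ = 1 − 6·38/(5·24) = 1 − 228/120 = -0.900

-0.900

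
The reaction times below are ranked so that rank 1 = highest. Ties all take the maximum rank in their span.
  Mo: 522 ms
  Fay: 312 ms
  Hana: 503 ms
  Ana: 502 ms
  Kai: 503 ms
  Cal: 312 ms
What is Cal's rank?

6

Sorted (descending): 522, 503, 503, 502, 312, 312
The 2 values of 503 occupy positions 2–3 → each gets rank 3.
The 2 values of 312 occupy positions 5–6 → each gets rank 6.
Cal has value 312 ms → rank 6.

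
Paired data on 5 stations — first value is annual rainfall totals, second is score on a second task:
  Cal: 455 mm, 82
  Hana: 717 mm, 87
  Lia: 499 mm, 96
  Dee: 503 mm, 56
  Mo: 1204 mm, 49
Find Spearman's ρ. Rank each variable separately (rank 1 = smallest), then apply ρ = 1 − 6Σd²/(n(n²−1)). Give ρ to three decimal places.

Ranks of variable 1: 1, 4, 2, 3, 5
Ranks of variable 2: 3, 4, 5, 2, 1
d = r₁ − r₂: -2, 0, -3, 1, 4
d²: 4, 0, 9, 1, 16; Σd² = 30
ρ = 1 − 6·30/(5·24) = 1 − 180/120 = -0.500

-0.500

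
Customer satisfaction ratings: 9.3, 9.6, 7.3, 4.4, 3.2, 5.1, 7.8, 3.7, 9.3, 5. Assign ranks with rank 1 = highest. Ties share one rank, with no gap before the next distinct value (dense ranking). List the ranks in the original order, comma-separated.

2, 1, 4, 7, 9, 5, 3, 8, 2, 6

Sorted (descending): 9.6, 9.3, 9.3, 7.8, 7.3, 5.1, 5, 4.4, 3.7, 3.2
The 2 values of 9.3 share dense rank 2.
Remaining distinct values take the next consecutive integers.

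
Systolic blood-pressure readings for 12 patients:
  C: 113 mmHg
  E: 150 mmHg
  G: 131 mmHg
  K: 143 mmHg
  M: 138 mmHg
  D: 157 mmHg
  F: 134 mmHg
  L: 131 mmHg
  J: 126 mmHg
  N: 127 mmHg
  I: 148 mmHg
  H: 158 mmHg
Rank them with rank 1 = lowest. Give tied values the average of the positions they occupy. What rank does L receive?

4.5

Sorted (ascending): 113, 126, 127, 131, 131, 134, 138, 143, 148, 150, 157, 158
The 2 values of 131 occupy positions 4–5 → average rank (4+5)/2 = 4.5.
L has value 131 mmHg → rank 4.5.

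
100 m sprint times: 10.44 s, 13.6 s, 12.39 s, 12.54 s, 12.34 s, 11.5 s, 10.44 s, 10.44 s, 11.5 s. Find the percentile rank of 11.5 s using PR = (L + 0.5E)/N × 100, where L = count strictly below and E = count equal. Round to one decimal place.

N = 9.
Strictly below 11.5: 3. Equal to 11.5: 2.
PR = (3 + 0.5·2)/9 × 100 = 44.4

44.4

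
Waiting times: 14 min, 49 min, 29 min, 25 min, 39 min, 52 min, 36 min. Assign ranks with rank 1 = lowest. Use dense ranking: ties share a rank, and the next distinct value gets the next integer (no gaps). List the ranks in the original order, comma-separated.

1, 6, 3, 2, 5, 7, 4

Sorted (ascending): 14, 25, 29, 36, 39, 49, 52
No ties — each value takes its position as its rank.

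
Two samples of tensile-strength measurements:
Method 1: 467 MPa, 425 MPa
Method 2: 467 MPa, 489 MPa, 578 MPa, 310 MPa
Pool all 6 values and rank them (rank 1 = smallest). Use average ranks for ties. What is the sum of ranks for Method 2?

15.5

Sorted (ascending): 310, 425, 467, 467, 489, 578
The 2 values of 467 occupy positions 3–4 → average rank (3+4)/2 = 3.5.
Method 2 values → pooled ranks: 467→3.5, 489→5, 578→6, 310→1
Rank sum = 3.5 + 5 + 6 + 1 = 15.5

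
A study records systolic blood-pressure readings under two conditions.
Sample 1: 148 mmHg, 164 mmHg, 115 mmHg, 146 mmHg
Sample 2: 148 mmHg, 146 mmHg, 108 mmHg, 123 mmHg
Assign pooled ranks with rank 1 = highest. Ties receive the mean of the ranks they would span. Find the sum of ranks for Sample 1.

Sorted (descending): 164, 148, 148, 146, 146, 123, 115, 108
The 2 values of 148 occupy positions 2–3 → average rank (2+3)/2 = 2.5.
The 2 values of 146 occupy positions 4–5 → average rank (4+5)/2 = 4.5.
Sample 1 values → pooled ranks: 148→2.5, 164→1, 115→7, 146→4.5
Rank sum = 2.5 + 1 + 7 + 4.5 = 15

15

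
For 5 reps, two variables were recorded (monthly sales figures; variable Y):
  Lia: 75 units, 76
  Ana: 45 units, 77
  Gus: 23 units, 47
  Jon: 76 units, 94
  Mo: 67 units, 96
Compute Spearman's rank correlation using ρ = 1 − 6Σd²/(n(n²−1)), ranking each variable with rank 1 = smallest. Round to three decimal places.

Ranks of variable 1: 4, 2, 1, 5, 3
Ranks of variable 2: 2, 3, 1, 4, 5
d = r₁ − r₂: 2, -1, 0, 1, -2
d²: 4, 1, 0, 1, 4; Σd² = 10
ρ = 1 − 6·10/(5·24) = 1 − 60/120 = 0.500

0.500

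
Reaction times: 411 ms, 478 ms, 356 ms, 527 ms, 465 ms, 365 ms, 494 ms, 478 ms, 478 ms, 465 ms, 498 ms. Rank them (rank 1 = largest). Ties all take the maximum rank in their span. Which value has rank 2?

Sorted (descending): 527, 498, 494, 478, 478, 478, 465, 465, 411, 365, 356
The 3 values of 478 occupy positions 4–6 → each gets rank 6.
The 2 values of 465 occupy positions 7–8 → each gets rank 8.
Rank 2 → value 498.

498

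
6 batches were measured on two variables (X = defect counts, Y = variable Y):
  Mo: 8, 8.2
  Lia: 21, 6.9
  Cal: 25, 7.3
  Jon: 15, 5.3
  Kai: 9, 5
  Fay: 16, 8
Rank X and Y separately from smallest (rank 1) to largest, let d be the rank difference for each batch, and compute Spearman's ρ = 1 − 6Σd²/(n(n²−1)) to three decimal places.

Ranks of variable 1: 1, 5, 6, 3, 2, 4
Ranks of variable 2: 6, 3, 4, 2, 1, 5
d = r₁ − r₂: -5, 2, 2, 1, 1, -1
d²: 25, 4, 4, 1, 1, 1; Σd² = 36
ρ = 1 − 6·36/(6·35) = 1 − 216/210 = -0.029

-0.029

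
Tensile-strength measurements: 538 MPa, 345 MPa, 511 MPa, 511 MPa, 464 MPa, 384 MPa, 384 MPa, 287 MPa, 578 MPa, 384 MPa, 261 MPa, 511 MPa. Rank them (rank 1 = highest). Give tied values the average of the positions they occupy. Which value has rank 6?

464

Sorted (descending): 578, 538, 511, 511, 511, 464, 384, 384, 384, 345, 287, 261
The 3 values of 511 occupy positions 3–5 → average rank 4.
The 3 values of 384 occupy positions 7–9 → average rank 8.
Rank 6 → value 464.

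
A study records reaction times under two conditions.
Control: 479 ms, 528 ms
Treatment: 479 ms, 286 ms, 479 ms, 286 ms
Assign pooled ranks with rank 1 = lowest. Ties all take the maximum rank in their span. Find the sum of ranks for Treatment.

14

Sorted (ascending): 286, 286, 479, 479, 479, 528
The 2 values of 286 occupy positions 1–2 → each gets rank 2.
The 3 values of 479 occupy positions 3–5 → each gets rank 5.
Treatment values → pooled ranks: 479→5, 286→2, 479→5, 286→2
Rank sum = 5 + 2 + 5 + 2 = 14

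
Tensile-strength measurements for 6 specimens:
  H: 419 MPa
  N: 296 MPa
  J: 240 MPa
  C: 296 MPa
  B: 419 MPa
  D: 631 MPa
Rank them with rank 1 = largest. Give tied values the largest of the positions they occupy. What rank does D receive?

Sorted (descending): 631, 419, 419, 296, 296, 240
The 2 values of 419 occupy positions 2–3 → each gets rank 3.
The 2 values of 296 occupy positions 4–5 → each gets rank 5.
D has value 631 MPa → rank 1.

1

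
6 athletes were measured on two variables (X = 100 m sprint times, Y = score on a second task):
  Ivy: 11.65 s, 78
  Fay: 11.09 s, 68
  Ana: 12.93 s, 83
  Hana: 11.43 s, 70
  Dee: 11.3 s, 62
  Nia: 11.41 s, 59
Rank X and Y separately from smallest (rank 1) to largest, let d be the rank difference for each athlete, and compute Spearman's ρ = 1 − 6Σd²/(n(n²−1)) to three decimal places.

0.771

Ranks of variable 1: 5, 1, 6, 4, 2, 3
Ranks of variable 2: 5, 3, 6, 4, 2, 1
d = r₁ − r₂: 0, -2, 0, 0, 0, 2
d²: 0, 4, 0, 0, 0, 4; Σd² = 8
ρ = 1 − 6·8/(6·35) = 1 − 48/210 = 0.771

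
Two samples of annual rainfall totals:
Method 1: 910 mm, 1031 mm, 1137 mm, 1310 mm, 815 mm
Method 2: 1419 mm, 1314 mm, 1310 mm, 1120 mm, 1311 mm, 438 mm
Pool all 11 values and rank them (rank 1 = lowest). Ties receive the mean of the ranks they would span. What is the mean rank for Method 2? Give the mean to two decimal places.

Sorted (ascending): 438, 815, 910, 1031, 1120, 1137, 1310, 1310, 1311, 1314, 1419
The 2 values of 1310 occupy positions 7–8 → average rank (7+8)/2 = 7.5.
Method 2 values → pooled ranks: 1419→11, 1314→10, 1310→7.5, 1120→5, 1311→9, 438→1
Mean rank = (11 + 10 + 7.5 + 5 + 9 + 1) / 6 = 7.25

7.25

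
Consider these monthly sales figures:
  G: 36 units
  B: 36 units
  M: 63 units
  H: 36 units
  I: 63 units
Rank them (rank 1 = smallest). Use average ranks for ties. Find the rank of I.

Sorted (ascending): 36, 36, 36, 63, 63
The 3 values of 36 occupy positions 1–3 → average rank 2.
The 2 values of 63 occupy positions 4–5 → average rank (4+5)/2 = 4.5.
I has value 63 units → rank 4.5.

4.5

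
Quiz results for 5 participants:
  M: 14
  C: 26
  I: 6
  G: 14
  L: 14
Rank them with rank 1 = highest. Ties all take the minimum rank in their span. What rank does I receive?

5

Sorted (descending): 26, 14, 14, 14, 6
The 3 values of 14 occupy positions 2–4 → each gets rank 2.
I has value 6 → rank 5.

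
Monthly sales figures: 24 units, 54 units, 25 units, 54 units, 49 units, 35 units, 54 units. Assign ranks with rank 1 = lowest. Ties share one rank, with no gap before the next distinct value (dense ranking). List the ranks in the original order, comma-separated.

1, 5, 2, 5, 4, 3, 5

Sorted (ascending): 24, 25, 35, 49, 54, 54, 54
The 3 values of 54 share dense rank 5.
Remaining distinct values take the next consecutive integers.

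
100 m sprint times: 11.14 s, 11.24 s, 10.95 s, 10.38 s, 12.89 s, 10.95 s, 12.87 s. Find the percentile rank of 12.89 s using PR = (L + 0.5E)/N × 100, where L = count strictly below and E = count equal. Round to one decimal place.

N = 7.
Strictly below 12.89: 6. Equal to 12.89: 1.
PR = (6 + 0.5·1)/7 × 100 = 92.9

92.9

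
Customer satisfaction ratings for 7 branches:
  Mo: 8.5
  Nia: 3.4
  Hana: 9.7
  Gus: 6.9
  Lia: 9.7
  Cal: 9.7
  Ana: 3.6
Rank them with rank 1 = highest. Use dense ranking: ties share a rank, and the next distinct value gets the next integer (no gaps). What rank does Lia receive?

Sorted (descending): 9.7, 9.7, 9.7, 8.5, 6.9, 3.6, 3.4
The 3 values of 9.7 share dense rank 1.
Remaining distinct values take the next consecutive integers.
Lia has value 9.7 → rank 1.

1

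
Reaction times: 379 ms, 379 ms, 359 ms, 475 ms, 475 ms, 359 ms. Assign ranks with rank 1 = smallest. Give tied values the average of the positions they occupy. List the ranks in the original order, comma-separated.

3.5, 3.5, 1.5, 5.5, 5.5, 1.5

Sorted (ascending): 359, 359, 379, 379, 475, 475
The 2 values of 359 occupy positions 1–2 → average rank (1+2)/2 = 1.5.
The 2 values of 379 occupy positions 3–4 → average rank (3+4)/2 = 3.5.
The 2 values of 475 occupy positions 5–6 → average rank (5+6)/2 = 5.5.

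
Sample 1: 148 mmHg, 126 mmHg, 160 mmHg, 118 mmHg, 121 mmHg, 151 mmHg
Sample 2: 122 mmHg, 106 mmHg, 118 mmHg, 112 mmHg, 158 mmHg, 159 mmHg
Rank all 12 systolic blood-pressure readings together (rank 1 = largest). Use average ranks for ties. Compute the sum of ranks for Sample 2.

Sorted (descending): 160, 159, 158, 151, 148, 126, 122, 121, 118, 118, 112, 106
The 2 values of 118 occupy positions 9–10 → average rank (9+10)/2 = 9.5.
Sample 2 values → pooled ranks: 122→7, 106→12, 118→9.5, 112→11, 158→3, 159→2
Rank sum = 7 + 12 + 9.5 + 11 + 3 + 2 = 44.5

44.5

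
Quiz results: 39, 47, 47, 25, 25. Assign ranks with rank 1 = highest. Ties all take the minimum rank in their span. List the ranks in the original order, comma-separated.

3, 1, 1, 4, 4

Sorted (descending): 47, 47, 39, 25, 25
The 2 values of 47 occupy positions 1–2 → each gets rank 1.
The 2 values of 25 occupy positions 4–5 → each gets rank 4.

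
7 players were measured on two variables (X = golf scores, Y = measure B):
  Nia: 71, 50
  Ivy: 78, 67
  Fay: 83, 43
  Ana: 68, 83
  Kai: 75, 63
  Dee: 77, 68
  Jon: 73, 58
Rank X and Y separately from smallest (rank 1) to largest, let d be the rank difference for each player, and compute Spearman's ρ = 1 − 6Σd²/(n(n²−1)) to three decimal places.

-0.321

Ranks of variable 1: 2, 6, 7, 1, 4, 5, 3
Ranks of variable 2: 2, 5, 1, 7, 4, 6, 3
d = r₁ − r₂: 0, 1, 6, -6, 0, -1, 0
d²: 0, 1, 36, 36, 0, 1, 0; Σd² = 74
ρ = 1 − 6·74/(7·48) = 1 − 444/336 = -0.321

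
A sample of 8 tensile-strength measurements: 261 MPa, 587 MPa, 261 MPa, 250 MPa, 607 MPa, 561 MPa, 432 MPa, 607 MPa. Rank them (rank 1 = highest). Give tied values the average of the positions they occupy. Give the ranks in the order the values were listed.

Sorted (descending): 607, 607, 587, 561, 432, 261, 261, 250
The 2 values of 607 occupy positions 1–2 → average rank (1+2)/2 = 1.5.
The 2 values of 261 occupy positions 6–7 → average rank (6+7)/2 = 6.5.

6.5, 3, 6.5, 8, 1.5, 4, 5, 1.5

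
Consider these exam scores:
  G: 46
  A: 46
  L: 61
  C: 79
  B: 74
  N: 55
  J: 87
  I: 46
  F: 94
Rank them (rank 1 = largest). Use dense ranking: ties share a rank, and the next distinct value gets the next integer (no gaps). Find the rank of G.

7

Sorted (descending): 94, 87, 79, 74, 61, 55, 46, 46, 46
The 3 values of 46 share dense rank 7.
Remaining distinct values take the next consecutive integers.
G has value 46 → rank 7.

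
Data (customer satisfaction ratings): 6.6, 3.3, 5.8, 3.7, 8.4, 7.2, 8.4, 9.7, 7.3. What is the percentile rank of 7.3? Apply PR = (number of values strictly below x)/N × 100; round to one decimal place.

55.6

N = 9.
Strictly below 7.3: 5. Equal to 7.3: 1.
PR = 5/9 × 100 = 55.6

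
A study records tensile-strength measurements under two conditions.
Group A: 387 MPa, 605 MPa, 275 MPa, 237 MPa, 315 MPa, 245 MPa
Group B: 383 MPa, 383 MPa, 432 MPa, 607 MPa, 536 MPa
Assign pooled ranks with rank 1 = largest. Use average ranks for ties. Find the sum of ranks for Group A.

45

Sorted (descending): 607, 605, 536, 432, 387, 383, 383, 315, 275, 245, 237
The 2 values of 383 occupy positions 6–7 → average rank (6+7)/2 = 6.5.
Group A values → pooled ranks: 387→5, 605→2, 275→9, 237→11, 315→8, 245→10
Rank sum = 5 + 2 + 9 + 11 + 8 + 10 = 45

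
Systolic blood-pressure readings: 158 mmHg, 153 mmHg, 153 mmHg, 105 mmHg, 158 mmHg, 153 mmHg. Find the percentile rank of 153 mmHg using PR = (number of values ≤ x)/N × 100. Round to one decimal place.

66.7

N = 6.
Strictly below 153: 1. Equal to 153: 3.
PR = 4/6 × 100 = 66.7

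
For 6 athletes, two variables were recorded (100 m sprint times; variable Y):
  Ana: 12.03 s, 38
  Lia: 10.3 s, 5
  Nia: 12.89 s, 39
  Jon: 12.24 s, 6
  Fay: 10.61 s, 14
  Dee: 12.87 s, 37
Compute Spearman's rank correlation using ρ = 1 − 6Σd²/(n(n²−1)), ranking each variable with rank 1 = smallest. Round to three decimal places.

Ranks of variable 1: 3, 1, 6, 4, 2, 5
Ranks of variable 2: 5, 1, 6, 2, 3, 4
d = r₁ − r₂: -2, 0, 0, 2, -1, 1
d²: 4, 0, 0, 4, 1, 1; Σd² = 10
ρ = 1 − 6·10/(6·35) = 1 − 60/210 = 0.714

0.714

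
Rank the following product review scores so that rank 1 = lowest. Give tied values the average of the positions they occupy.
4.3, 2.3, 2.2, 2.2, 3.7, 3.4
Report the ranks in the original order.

6, 3, 1.5, 1.5, 5, 4

Sorted (ascending): 2.2, 2.2, 2.3, 3.4, 3.7, 4.3
The 2 values of 2.2 occupy positions 1–2 → average rank (1+2)/2 = 1.5.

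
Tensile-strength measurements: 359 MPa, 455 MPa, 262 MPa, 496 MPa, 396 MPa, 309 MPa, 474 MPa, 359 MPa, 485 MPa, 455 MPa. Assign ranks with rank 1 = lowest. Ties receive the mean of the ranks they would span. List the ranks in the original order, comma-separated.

Sorted (ascending): 262, 309, 359, 359, 396, 455, 455, 474, 485, 496
The 2 values of 359 occupy positions 3–4 → average rank (3+4)/2 = 3.5.
The 2 values of 455 occupy positions 6–7 → average rank (6+7)/2 = 6.5.

3.5, 6.5, 1, 10, 5, 2, 8, 3.5, 9, 6.5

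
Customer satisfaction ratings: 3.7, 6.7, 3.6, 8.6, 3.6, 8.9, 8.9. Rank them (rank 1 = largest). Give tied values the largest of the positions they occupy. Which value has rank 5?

Sorted (descending): 8.9, 8.9, 8.6, 6.7, 3.7, 3.6, 3.6
The 2 values of 8.9 occupy positions 1–2 → each gets rank 2.
The 2 values of 3.6 occupy positions 6–7 → each gets rank 7.
Rank 5 → value 3.7.

3.7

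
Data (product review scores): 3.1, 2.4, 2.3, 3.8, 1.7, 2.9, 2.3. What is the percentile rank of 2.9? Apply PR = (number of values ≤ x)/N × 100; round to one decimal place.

N = 7.
Strictly below 2.9: 4. Equal to 2.9: 1.
PR = 5/7 × 100 = 71.4

71.4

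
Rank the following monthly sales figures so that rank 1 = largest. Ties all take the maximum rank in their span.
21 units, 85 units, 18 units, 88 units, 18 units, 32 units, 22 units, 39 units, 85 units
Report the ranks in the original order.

Sorted (descending): 88, 85, 85, 39, 32, 22, 21, 18, 18
The 2 values of 85 occupy positions 2–3 → each gets rank 3.
The 2 values of 18 occupy positions 8–9 → each gets rank 9.

7, 3, 9, 1, 9, 5, 6, 4, 3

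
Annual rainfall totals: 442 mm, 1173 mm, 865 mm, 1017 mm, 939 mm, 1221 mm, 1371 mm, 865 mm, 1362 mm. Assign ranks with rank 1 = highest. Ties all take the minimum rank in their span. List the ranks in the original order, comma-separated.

9, 4, 7, 5, 6, 3, 1, 7, 2

Sorted (descending): 1371, 1362, 1221, 1173, 1017, 939, 865, 865, 442
The 2 values of 865 occupy positions 7–8 → each gets rank 7.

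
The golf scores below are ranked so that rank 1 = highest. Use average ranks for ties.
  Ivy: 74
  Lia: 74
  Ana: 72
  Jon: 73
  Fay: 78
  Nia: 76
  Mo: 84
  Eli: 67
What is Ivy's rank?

Sorted (descending): 84, 78, 76, 74, 74, 73, 72, 67
The 2 values of 74 occupy positions 4–5 → average rank (4+5)/2 = 4.5.
Ivy has value 74 → rank 4.5.

4.5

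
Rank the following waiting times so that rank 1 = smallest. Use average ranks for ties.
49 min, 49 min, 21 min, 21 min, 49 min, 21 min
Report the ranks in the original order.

5, 5, 2, 2, 5, 2

Sorted (ascending): 21, 21, 21, 49, 49, 49
The 3 values of 21 occupy positions 1–3 → average rank 2.
The 3 values of 49 occupy positions 4–6 → average rank 5.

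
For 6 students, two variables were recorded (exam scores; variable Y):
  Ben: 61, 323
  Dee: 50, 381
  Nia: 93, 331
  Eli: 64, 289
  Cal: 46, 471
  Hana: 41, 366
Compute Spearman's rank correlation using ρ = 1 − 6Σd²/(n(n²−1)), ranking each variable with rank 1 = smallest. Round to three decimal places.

Ranks of variable 1: 4, 3, 6, 5, 2, 1
Ranks of variable 2: 2, 5, 3, 1, 6, 4
d = r₁ − r₂: 2, -2, 3, 4, -4, -3
d²: 4, 4, 9, 16, 16, 9; Σd² = 58
ρ = 1 − 6·58/(6·35) = 1 − 348/210 = -0.657

-0.657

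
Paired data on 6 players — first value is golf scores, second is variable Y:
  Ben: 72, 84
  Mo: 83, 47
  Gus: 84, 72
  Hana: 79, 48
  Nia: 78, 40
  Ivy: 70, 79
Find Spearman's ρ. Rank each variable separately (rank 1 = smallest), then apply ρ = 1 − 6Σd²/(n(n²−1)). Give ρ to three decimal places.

-0.429

Ranks of variable 1: 2, 5, 6, 4, 3, 1
Ranks of variable 2: 6, 2, 4, 3, 1, 5
d = r₁ − r₂: -4, 3, 2, 1, 2, -4
d²: 16, 9, 4, 1, 4, 16; Σd² = 50
ρ = 1 − 6·50/(6·35) = 1 − 300/210 = -0.429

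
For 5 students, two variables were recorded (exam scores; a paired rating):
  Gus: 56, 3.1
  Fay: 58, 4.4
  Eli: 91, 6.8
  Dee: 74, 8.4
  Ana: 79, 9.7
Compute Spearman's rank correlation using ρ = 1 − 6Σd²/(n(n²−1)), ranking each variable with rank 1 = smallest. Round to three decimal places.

Ranks of variable 1: 1, 2, 5, 3, 4
Ranks of variable 2: 1, 2, 3, 4, 5
d = r₁ − r₂: 0, 0, 2, -1, -1
d²: 0, 0, 4, 1, 1; Σd² = 6
ρ = 1 − 6·6/(5·24) = 1 − 36/120 = 0.700

0.700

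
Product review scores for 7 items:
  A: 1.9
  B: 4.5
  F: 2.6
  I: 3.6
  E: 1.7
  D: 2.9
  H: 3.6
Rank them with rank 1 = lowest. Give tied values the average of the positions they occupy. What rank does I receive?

5.5

Sorted (ascending): 1.7, 1.9, 2.6, 2.9, 3.6, 3.6, 4.5
The 2 values of 3.6 occupy positions 5–6 → average rank (5+6)/2 = 5.5.
I has value 3.6 → rank 5.5.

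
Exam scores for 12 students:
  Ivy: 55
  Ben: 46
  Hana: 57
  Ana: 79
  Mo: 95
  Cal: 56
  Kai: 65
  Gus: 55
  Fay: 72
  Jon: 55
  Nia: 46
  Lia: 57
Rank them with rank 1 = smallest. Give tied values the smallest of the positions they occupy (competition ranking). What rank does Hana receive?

Sorted (ascending): 46, 46, 55, 55, 55, 56, 57, 57, 65, 72, 79, 95
The 2 values of 46 occupy positions 1–2 → each gets rank 1.
The 3 values of 55 occupy positions 3–5 → each gets rank 3.
The 2 values of 57 occupy positions 7–8 → each gets rank 7.
Hana has value 57 → rank 7.

7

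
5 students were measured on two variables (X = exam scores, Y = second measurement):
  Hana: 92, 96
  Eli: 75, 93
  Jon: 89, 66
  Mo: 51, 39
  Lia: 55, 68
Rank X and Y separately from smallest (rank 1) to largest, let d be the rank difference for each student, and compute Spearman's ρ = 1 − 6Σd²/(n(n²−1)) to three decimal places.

0.700

Ranks of variable 1: 5, 3, 4, 1, 2
Ranks of variable 2: 5, 4, 2, 1, 3
d = r₁ − r₂: 0, -1, 2, 0, -1
d²: 0, 1, 4, 0, 1; Σd² = 6
ρ = 1 − 6·6/(5·24) = 1 − 36/120 = 0.700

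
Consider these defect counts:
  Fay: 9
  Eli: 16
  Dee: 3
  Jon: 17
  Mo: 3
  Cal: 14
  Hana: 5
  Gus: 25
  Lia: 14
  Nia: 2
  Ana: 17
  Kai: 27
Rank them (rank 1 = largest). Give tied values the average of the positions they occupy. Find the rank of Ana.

Sorted (descending): 27, 25, 17, 17, 16, 14, 14, 9, 5, 3, 3, 2
The 2 values of 17 occupy positions 3–4 → average rank (3+4)/2 = 3.5.
The 2 values of 14 occupy positions 6–7 → average rank (6+7)/2 = 6.5.
The 2 values of 3 occupy positions 10–11 → average rank (10+11)/2 = 10.5.
Ana has value 17 → rank 3.5.

3.5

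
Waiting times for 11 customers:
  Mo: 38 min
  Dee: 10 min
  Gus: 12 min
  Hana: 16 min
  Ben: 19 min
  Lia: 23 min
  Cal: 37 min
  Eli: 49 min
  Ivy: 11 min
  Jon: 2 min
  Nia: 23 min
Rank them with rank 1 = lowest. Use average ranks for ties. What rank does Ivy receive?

3

Sorted (ascending): 2, 10, 11, 12, 16, 19, 23, 23, 37, 38, 49
The 2 values of 23 occupy positions 7–8 → average rank (7+8)/2 = 7.5.
Ivy has value 11 min → rank 3.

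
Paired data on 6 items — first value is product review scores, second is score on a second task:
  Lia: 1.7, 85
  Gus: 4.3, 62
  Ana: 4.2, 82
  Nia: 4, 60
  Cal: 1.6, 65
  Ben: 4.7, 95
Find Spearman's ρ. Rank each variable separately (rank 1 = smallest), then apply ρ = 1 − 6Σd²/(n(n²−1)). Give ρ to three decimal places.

Ranks of variable 1: 2, 5, 4, 3, 1, 6
Ranks of variable 2: 5, 2, 4, 1, 3, 6
d = r₁ − r₂: -3, 3, 0, 2, -2, 0
d²: 9, 9, 0, 4, 4, 0; Σd² = 26
ρ = 1 − 6·26/(6·35) = 1 − 156/210 = 0.257

0.257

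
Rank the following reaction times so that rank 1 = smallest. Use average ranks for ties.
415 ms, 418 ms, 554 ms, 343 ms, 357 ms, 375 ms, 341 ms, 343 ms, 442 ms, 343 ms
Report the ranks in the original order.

Sorted (ascending): 341, 343, 343, 343, 357, 375, 415, 418, 442, 554
The 3 values of 343 occupy positions 2–4 → average rank 3.

7, 8, 10, 3, 5, 6, 1, 3, 9, 3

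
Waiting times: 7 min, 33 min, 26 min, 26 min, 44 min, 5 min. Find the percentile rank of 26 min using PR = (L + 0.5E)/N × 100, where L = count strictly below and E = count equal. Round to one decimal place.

N = 6.
Strictly below 26: 2. Equal to 26: 2.
PR = (2 + 0.5·2)/6 × 100 = 50.0

50.0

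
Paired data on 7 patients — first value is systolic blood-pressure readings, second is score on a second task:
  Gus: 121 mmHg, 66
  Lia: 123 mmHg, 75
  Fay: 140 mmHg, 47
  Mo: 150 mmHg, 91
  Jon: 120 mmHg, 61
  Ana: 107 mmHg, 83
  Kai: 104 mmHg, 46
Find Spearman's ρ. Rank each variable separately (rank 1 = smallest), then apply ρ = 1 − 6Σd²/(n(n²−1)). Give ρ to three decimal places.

Ranks of variable 1: 4, 5, 6, 7, 3, 2, 1
Ranks of variable 2: 4, 5, 2, 7, 3, 6, 1
d = r₁ − r₂: 0, 0, 4, 0, 0, -4, 0
d²: 0, 0, 16, 0, 0, 16, 0; Σd² = 32
ρ = 1 − 6·32/(7·48) = 1 − 192/336 = 0.429

0.429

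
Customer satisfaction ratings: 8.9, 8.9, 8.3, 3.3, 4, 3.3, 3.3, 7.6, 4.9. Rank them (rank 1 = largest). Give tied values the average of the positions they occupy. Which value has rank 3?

Sorted (descending): 8.9, 8.9, 8.3, 7.6, 4.9, 4, 3.3, 3.3, 3.3
The 2 values of 8.9 occupy positions 1–2 → average rank (1+2)/2 = 1.5.
The 3 values of 3.3 occupy positions 7–9 → average rank 8.
Rank 3 → value 8.3.

8.3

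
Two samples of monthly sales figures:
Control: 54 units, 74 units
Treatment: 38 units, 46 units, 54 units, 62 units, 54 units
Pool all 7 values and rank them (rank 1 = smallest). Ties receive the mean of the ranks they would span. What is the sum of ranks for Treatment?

Sorted (ascending): 38, 46, 54, 54, 54, 62, 74
The 3 values of 54 occupy positions 3–5 → average rank 4.
Treatment values → pooled ranks: 38→1, 46→2, 54→4, 62→6, 54→4
Rank sum = 1 + 2 + 4 + 6 + 4 = 17

17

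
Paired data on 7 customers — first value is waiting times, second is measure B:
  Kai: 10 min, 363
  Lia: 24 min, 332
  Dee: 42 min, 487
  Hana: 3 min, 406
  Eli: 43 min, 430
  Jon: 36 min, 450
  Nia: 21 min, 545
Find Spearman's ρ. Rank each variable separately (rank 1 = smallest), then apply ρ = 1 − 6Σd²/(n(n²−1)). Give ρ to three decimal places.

0.321

Ranks of variable 1: 2, 4, 6, 1, 7, 5, 3
Ranks of variable 2: 2, 1, 6, 3, 4, 5, 7
d = r₁ − r₂: 0, 3, 0, -2, 3, 0, -4
d²: 0, 9, 0, 4, 9, 0, 16; Σd² = 38
ρ = 1 − 6·38/(7·48) = 1 − 228/336 = 0.321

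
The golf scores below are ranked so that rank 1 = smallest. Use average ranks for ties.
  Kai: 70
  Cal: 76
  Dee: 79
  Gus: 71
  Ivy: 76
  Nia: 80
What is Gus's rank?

Sorted (ascending): 70, 71, 76, 76, 79, 80
The 2 values of 76 occupy positions 3–4 → average rank (3+4)/2 = 3.5.
Gus has value 71 → rank 2.

2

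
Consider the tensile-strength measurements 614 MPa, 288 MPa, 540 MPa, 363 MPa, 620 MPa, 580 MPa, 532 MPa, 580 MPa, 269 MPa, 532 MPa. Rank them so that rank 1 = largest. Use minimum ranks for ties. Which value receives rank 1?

620

Sorted (descending): 620, 614, 580, 580, 540, 532, 532, 363, 288, 269
The 2 values of 580 occupy positions 3–4 → each gets rank 3.
The 2 values of 532 occupy positions 6–7 → each gets rank 6.
Rank 1 → value 620.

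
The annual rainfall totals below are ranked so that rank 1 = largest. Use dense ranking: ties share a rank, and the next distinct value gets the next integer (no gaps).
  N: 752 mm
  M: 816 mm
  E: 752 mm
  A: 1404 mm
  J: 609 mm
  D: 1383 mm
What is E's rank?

4

Sorted (descending): 1404, 1383, 816, 752, 752, 609
The 2 values of 752 share dense rank 4.
Remaining distinct values take the next consecutive integers.
E has value 752 mm → rank 4.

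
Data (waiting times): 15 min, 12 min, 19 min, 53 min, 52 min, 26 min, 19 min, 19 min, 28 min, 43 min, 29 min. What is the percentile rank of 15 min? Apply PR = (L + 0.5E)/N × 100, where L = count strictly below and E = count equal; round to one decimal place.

13.6

N = 11.
Strictly below 15: 1. Equal to 15: 1.
PR = (1 + 0.5·1)/11 × 100 = 13.6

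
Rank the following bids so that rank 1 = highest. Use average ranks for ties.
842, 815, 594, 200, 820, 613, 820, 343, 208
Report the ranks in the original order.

Sorted (descending): 842, 820, 820, 815, 613, 594, 343, 208, 200
The 2 values of 820 occupy positions 2–3 → average rank (2+3)/2 = 2.5.

1, 4, 6, 9, 2.5, 5, 2.5, 7, 8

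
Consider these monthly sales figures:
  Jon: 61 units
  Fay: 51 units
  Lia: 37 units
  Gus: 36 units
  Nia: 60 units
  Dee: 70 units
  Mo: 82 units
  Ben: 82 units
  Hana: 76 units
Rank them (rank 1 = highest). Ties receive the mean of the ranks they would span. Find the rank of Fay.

Sorted (descending): 82, 82, 76, 70, 61, 60, 51, 37, 36
The 2 values of 82 occupy positions 1–2 → average rank (1+2)/2 = 1.5.
Fay has value 51 units → rank 7.

7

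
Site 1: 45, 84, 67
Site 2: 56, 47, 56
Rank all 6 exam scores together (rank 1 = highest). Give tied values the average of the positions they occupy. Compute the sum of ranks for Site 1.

9

Sorted (descending): 84, 67, 56, 56, 47, 45
The 2 values of 56 occupy positions 3–4 → average rank (3+4)/2 = 3.5.
Site 1 values → pooled ranks: 45→6, 84→1, 67→2
Rank sum = 6 + 1 + 2 = 9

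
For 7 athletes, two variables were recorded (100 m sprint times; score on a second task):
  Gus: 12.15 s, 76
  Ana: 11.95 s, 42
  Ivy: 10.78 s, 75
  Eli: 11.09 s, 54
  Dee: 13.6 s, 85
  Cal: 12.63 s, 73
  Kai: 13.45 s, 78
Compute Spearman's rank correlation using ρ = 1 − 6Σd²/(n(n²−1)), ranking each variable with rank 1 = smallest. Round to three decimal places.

0.679

Ranks of variable 1: 4, 3, 1, 2, 7, 5, 6
Ranks of variable 2: 5, 1, 4, 2, 7, 3, 6
d = r₁ − r₂: -1, 2, -3, 0, 0, 2, 0
d²: 1, 4, 9, 0, 0, 4, 0; Σd² = 18
ρ = 1 − 6·18/(7·48) = 1 − 108/336 = 0.679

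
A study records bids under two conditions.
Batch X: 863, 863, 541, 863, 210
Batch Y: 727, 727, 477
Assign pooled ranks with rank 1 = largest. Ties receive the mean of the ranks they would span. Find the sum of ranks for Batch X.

Sorted (descending): 863, 863, 863, 727, 727, 541, 477, 210
The 3 values of 863 occupy positions 1–3 → average rank 2.
The 2 values of 727 occupy positions 4–5 → average rank (4+5)/2 = 4.5.
Batch X values → pooled ranks: 863→2, 863→2, 541→6, 863→2, 210→8
Rank sum = 2 + 2 + 6 + 2 + 8 = 20

20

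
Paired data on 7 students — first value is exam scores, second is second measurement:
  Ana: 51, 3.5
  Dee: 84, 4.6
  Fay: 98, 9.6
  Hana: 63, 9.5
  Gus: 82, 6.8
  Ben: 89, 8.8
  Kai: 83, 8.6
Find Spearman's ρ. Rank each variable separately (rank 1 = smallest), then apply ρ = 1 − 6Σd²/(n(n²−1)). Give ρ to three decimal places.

Ranks of variable 1: 1, 5, 7, 2, 3, 6, 4
Ranks of variable 2: 1, 2, 7, 6, 3, 5, 4
d = r₁ − r₂: 0, 3, 0, -4, 0, 1, 0
d²: 0, 9, 0, 16, 0, 1, 0; Σd² = 26
ρ = 1 − 6·26/(7·48) = 1 − 156/336 = 0.536

0.536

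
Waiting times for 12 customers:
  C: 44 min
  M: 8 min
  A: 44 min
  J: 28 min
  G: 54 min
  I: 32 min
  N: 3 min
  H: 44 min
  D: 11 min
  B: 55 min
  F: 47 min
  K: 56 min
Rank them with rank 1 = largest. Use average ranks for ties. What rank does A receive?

Sorted (descending): 56, 55, 54, 47, 44, 44, 44, 32, 28, 11, 8, 3
The 3 values of 44 occupy positions 5–7 → average rank 6.
A has value 44 min → rank 6.

6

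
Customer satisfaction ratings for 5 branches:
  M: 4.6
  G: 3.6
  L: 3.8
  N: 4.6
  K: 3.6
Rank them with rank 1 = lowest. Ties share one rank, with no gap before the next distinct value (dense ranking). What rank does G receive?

1

Sorted (ascending): 3.6, 3.6, 3.8, 4.6, 4.6
The 2 values of 3.6 share dense rank 1.
The 2 values of 4.6 share dense rank 3.
Remaining distinct values take the next consecutive integers.
G has value 3.6 → rank 1.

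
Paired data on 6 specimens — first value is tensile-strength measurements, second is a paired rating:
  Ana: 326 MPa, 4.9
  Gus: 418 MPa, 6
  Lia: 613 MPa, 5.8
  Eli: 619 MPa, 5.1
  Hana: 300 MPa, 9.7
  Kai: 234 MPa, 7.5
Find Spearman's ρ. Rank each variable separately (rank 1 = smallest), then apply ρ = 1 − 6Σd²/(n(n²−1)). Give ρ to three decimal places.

-0.600

Ranks of variable 1: 3, 4, 5, 6, 2, 1
Ranks of variable 2: 1, 4, 3, 2, 6, 5
d = r₁ − r₂: 2, 0, 2, 4, -4, -4
d²: 4, 0, 4, 16, 16, 16; Σd² = 56
ρ = 1 − 6·56/(6·35) = 1 − 336/210 = -0.600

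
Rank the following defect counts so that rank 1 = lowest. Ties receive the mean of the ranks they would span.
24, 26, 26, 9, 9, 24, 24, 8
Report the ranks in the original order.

5, 7.5, 7.5, 2.5, 2.5, 5, 5, 1

Sorted (ascending): 8, 9, 9, 24, 24, 24, 26, 26
The 2 values of 9 occupy positions 2–3 → average rank (2+3)/2 = 2.5.
The 3 values of 24 occupy positions 4–6 → average rank 5.
The 2 values of 26 occupy positions 7–8 → average rank (7+8)/2 = 7.5.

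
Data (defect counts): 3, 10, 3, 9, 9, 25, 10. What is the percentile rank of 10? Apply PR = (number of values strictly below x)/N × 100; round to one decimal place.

57.1

N = 7.
Strictly below 10: 4. Equal to 10: 2.
PR = 4/7 × 100 = 57.1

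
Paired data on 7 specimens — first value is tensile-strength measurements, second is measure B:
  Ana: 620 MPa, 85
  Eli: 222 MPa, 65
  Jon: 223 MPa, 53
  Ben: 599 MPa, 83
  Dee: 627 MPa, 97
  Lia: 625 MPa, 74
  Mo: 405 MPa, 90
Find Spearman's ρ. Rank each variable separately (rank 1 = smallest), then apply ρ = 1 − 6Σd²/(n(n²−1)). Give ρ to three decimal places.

Ranks of variable 1: 5, 1, 2, 4, 7, 6, 3
Ranks of variable 2: 5, 2, 1, 4, 7, 3, 6
d = r₁ − r₂: 0, -1, 1, 0, 0, 3, -3
d²: 0, 1, 1, 0, 0, 9, 9; Σd² = 20
ρ = 1 − 6·20/(7·48) = 1 − 120/336 = 0.643

0.643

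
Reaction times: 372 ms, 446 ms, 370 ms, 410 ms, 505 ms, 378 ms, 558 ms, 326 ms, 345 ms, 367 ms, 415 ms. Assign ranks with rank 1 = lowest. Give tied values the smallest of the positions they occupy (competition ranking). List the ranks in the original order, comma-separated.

Sorted (ascending): 326, 345, 367, 370, 372, 378, 410, 415, 446, 505, 558
No ties — each value takes its position as its rank.

5, 9, 4, 7, 10, 6, 11, 1, 2, 3, 8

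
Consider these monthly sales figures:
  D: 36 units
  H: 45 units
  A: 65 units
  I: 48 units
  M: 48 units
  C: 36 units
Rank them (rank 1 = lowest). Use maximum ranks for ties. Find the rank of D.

2

Sorted (ascending): 36, 36, 45, 48, 48, 65
The 2 values of 36 occupy positions 1–2 → each gets rank 2.
The 2 values of 48 occupy positions 4–5 → each gets rank 5.
D has value 36 units → rank 2.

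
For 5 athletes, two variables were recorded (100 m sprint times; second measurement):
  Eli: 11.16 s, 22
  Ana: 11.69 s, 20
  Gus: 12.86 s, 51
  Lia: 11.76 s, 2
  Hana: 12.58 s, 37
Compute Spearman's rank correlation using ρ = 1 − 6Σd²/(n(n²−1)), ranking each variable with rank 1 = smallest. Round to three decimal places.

Ranks of variable 1: 1, 2, 5, 3, 4
Ranks of variable 2: 3, 2, 5, 1, 4
d = r₁ − r₂: -2, 0, 0, 2, 0
d²: 4, 0, 0, 4, 0; Σd² = 8
ρ = 1 − 6·8/(5·24) = 1 − 48/120 = 0.600

0.600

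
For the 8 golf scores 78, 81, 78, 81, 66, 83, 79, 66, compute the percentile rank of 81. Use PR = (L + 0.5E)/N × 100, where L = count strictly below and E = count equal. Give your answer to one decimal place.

N = 8.
Strictly below 81: 5. Equal to 81: 2.
PR = (5 + 0.5·2)/8 × 100 = 75.0

75.0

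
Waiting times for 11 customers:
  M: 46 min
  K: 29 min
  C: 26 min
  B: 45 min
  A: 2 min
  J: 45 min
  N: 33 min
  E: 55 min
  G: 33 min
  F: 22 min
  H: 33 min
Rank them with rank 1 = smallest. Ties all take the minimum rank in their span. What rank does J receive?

Sorted (ascending): 2, 22, 26, 29, 33, 33, 33, 45, 45, 46, 55
The 3 values of 33 occupy positions 5–7 → each gets rank 5.
The 2 values of 45 occupy positions 8–9 → each gets rank 8.
J has value 45 min → rank 8.

8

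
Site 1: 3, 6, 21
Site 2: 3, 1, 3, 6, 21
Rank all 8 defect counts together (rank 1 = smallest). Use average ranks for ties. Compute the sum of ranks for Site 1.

16

Sorted (ascending): 1, 3, 3, 3, 6, 6, 21, 21
The 3 values of 3 occupy positions 2–4 → average rank 3.
The 2 values of 6 occupy positions 5–6 → average rank (5+6)/2 = 5.5.
The 2 values of 21 occupy positions 7–8 → average rank (7+8)/2 = 7.5.
Site 1 values → pooled ranks: 3→3, 6→5.5, 21→7.5
Rank sum = 3 + 5.5 + 7.5 = 16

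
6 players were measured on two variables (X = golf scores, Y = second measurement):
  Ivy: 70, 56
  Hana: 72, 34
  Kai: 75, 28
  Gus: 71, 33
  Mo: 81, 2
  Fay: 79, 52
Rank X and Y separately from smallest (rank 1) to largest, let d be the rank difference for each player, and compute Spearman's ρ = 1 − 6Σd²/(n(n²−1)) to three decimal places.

Ranks of variable 1: 1, 3, 4, 2, 6, 5
Ranks of variable 2: 6, 4, 2, 3, 1, 5
d = r₁ − r₂: -5, -1, 2, -1, 5, 0
d²: 25, 1, 4, 1, 25, 0; Σd² = 56
ρ = 1 − 6·56/(6·35) = 1 − 336/210 = -0.600

-0.600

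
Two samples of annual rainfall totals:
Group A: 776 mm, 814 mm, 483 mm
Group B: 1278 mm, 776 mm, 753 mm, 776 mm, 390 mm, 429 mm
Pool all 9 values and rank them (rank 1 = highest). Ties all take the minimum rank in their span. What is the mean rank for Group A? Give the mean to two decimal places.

Sorted (descending): 1278, 814, 776, 776, 776, 753, 483, 429, 390
The 3 values of 776 occupy positions 3–5 → each gets rank 3.
Group A values → pooled ranks: 776→3, 814→2, 483→7
Mean rank = (3 + 2 + 7) / 3 = 4.00

4.00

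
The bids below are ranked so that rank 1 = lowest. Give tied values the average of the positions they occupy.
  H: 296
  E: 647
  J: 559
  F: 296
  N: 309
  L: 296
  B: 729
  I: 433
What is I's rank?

Sorted (ascending): 296, 296, 296, 309, 433, 559, 647, 729
The 3 values of 296 occupy positions 1–3 → average rank 2.
I has value 433 → rank 5.

5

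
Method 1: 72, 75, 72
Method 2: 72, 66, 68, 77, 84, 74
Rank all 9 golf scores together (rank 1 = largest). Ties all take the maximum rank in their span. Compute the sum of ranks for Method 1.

17

Sorted (descending): 84, 77, 75, 74, 72, 72, 72, 68, 66
The 3 values of 72 occupy positions 5–7 → each gets rank 7.
Method 1 values → pooled ranks: 72→7, 75→3, 72→7
Rank sum = 7 + 3 + 7 = 17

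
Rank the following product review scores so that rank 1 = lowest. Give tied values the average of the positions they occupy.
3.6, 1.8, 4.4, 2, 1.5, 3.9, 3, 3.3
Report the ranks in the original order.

Sorted (ascending): 1.5, 1.8, 2, 3, 3.3, 3.6, 3.9, 4.4
No ties — each value takes its position as its rank.

6, 2, 8, 3, 1, 7, 4, 5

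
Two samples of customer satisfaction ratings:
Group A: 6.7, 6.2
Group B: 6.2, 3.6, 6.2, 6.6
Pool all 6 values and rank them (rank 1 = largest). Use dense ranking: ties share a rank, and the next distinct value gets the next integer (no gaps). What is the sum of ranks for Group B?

Sorted (descending): 6.7, 6.6, 6.2, 6.2, 6.2, 3.6
The 3 values of 6.2 share dense rank 3.
Remaining distinct values take the next consecutive integers.
Group B values → pooled ranks: 6.2→3, 3.6→4, 6.2→3, 6.6→2
Rank sum = 3 + 4 + 3 + 2 = 12

12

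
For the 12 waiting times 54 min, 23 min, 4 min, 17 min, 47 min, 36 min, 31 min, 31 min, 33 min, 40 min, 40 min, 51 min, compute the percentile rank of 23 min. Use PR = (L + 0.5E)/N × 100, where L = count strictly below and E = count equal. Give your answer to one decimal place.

N = 12.
Strictly below 23: 2. Equal to 23: 1.
PR = (2 + 0.5·1)/12 × 100 = 20.8

20.8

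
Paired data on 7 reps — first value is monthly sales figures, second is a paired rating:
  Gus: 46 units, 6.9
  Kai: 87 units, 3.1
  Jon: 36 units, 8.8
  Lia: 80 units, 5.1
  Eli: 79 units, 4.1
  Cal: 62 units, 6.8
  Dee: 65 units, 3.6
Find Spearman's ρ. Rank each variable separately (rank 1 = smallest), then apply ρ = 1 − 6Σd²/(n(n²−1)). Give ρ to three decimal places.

Ranks of variable 1: 2, 7, 1, 6, 5, 3, 4
Ranks of variable 2: 6, 1, 7, 4, 3, 5, 2
d = r₁ − r₂: -4, 6, -6, 2, 2, -2, 2
d²: 16, 36, 36, 4, 4, 4, 4; Σd² = 104
ρ = 1 − 6·104/(7·48) = 1 − 624/336 = -0.857

-0.857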